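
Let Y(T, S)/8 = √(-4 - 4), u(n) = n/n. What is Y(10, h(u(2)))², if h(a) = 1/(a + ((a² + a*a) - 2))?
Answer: -512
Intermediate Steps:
u(n) = 1
h(a) = 1/(-2 + a + 2*a²) (h(a) = 1/(a + ((a² + a²) - 2)) = 1/(a + (2*a² - 2)) = 1/(a + (-2 + 2*a²)) = 1/(-2 + a + 2*a²))
Y(T, S) = 16*I*√2 (Y(T, S) = 8*√(-4 - 4) = 8*√(-8) = 8*(2*I*√2) = 16*I*√2)
Y(10, h(u(2)))² = (16*I*√2)² = -512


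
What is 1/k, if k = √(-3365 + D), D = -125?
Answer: -I*√3490/3490 ≈ -0.016927*I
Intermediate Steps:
k = I*√3490 (k = √(-3365 - 125) = √(-3490) = I*√3490 ≈ 59.076*I)
1/k = 1/(I*√3490) = -I*√3490/3490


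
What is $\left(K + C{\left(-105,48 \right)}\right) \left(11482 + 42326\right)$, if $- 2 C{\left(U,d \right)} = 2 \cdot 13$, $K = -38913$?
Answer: $-2094530208$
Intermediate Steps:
$C{\left(U,d \right)} = -13$ ($C{\left(U,d \right)} = - \frac{2 \cdot 13}{2} = \left(- \frac{1}{2}\right) 26 = -13$)
$\left(K + C{\left(-105,48 \right)}\right) \left(11482 + 42326\right) = \left(-38913 - 13\right) \left(11482 + 42326\right) = \left(-38926\right) 53808 = -2094530208$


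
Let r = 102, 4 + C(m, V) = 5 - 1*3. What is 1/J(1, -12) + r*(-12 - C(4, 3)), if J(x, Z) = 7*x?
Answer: -7139/7 ≈ -1019.9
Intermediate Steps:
C(m, V) = -2 (C(m, V) = -4 + (5 - 1*3) = -4 + (5 - 3) = -4 + 2 = -2)
1/J(1, -12) + r*(-12 - C(4, 3)) = 1/(7*1) + 102*(-12 - 1*(-2)) = 1/7 + 102*(-12 + 2) = ⅐ + 102*(-10) = ⅐ - 1020 = -7139/7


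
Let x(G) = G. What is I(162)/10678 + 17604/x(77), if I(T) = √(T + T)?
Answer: 93988449/411103 ≈ 228.63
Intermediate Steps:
I(T) = √2*√T (I(T) = √(2*T) = √2*√T)
I(162)/10678 + 17604/x(77) = (√2*√162)/10678 + 17604/77 = (√2*(9*√2))*(1/10678) + 17604*(1/77) = 18*(1/10678) + 17604/77 = 9/5339 + 17604/77 = 93988449/411103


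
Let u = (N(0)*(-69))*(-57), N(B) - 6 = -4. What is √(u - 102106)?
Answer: 4*I*√5890 ≈ 306.99*I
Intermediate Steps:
N(B) = 2 (N(B) = 6 - 4 = 2)
u = 7866 (u = (2*(-69))*(-57) = -138*(-57) = 7866)
√(u - 102106) = √(7866 - 102106) = √(-94240) = 4*I*√5890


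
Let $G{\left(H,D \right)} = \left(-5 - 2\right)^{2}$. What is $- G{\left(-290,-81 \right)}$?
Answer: $-49$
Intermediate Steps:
$G{\left(H,D \right)} = 49$ ($G{\left(H,D \right)} = \left(-7\right)^{2} = 49$)
$- G{\left(-290,-81 \right)} = \left(-1\right) 49 = -49$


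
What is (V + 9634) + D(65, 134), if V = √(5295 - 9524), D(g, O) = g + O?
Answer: 9833 + I*√4229 ≈ 9833.0 + 65.031*I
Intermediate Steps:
D(g, O) = O + g
V = I*√4229 (V = √(-4229) = I*√4229 ≈ 65.031*I)
(V + 9634) + D(65, 134) = (I*√4229 + 9634) + (134 + 65) = (9634 + I*√4229) + 199 = 9833 + I*√4229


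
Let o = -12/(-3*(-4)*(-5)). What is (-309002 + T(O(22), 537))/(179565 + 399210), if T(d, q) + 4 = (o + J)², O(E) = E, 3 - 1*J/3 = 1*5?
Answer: -7724309/14469375 ≈ -0.53384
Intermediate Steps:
J = -6 (J = 9 - 3*5 = 9 - 15 = -6)
o = ⅕ (o = -12/(12*(-5)) = -12/(-60) = -12*(-1/60) = ⅕ ≈ 0.20000)
T(d, q) = 741/25 (T(d, q) = -4 + (⅕ - 6)² = -4 + (-29/5)² = -4 + 841/25 = 741/25)
(-309002 + T(O(22), 537))/(179565 + 399210) = (-309002 + 741/25)/(179565 + 399210) = -7724309/25/578775 = -7724309/25*1/578775 = -7724309/14469375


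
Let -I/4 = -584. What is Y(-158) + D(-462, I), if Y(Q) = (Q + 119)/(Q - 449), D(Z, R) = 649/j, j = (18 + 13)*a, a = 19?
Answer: 416914/357523 ≈ 1.1661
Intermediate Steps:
I = 2336 (I = -4*(-584) = 2336)
j = 589 (j = (18 + 13)*19 = 31*19 = 589)
D(Z, R) = 649/589
Y(Q) = (119 + Q)/(-449 + Q)
Y(-158) + D(-462, I) = (119 - 158)/(-449 - 158) + 649/589 = -39/(-607) + 649/589 = -1/607*(-39) + 649/589 = 39/607 + 649/589 = 416914/357523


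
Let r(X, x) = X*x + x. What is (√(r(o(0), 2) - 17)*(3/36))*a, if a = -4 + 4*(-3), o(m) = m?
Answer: -4*I*√15/3 ≈ -5.164*I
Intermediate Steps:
r(X, x) = x + X*x
a = -16 (a = -4 - 12 = -16)
(√(r(o(0), 2) - 17)*(3/36))*a = (√(2*(1 + 0) - 17)*(3/36))*(-16) = (√(2*1 - 17)*(3*(1/36)))*(-16) = (√(2 - 17)*(1/12))*(-16) = (√(-15)*(1/12))*(-16) = ((I*√15)*(1/12))*(-16) = (I*√15/12)*(-16) = -4*I*√15/3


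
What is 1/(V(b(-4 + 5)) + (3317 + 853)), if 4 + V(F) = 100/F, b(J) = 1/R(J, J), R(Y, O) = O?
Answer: 1/4266 ≈ 0.00023441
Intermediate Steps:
b(J) = 1/J
V(F) = -4 + 100/F
1/(V(b(-4 + 5)) + (3317 + 853)) = 1/((-4 + 100/(1/(-4 + 5))) + (3317 + 853)) = 1/((-4 + 100/(1/1)) + 4170) = 1/((-4 + 100/1) + 4170) = 1/((-4 + 100*1) + 4170) = 1/((-4 + 100) + 4170) = 1/(96 + 4170) = 1/4266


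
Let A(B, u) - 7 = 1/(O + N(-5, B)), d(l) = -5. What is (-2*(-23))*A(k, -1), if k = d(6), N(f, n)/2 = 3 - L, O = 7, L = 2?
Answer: 2944/9 ≈ 327.11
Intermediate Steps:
N(f, n) = 2 (N(f, n) = 2*(3 - 1*2) = 2*(3 - 2) = 2*1 = 2)
k = -5
A(B, u) = 64/9 (A(B, u) = 7 + 1/(7 + 2) = 7 + 1/9 = 7 + ⅑ = 64/9)
(-2*(-23))*A(k, -1) = -2*(-23)*(64/9) = 46*(64/9) = 2944/9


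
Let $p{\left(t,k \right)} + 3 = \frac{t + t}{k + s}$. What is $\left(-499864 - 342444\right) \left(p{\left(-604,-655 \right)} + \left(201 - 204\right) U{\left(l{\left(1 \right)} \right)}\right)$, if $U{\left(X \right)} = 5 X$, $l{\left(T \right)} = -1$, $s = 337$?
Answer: $- \frac{2115877696}{159} \approx -1.3307 \cdot 10^{7}$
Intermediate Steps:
$p{\left(t,k \right)} = -3 + \frac{2 t}{337 + k}$ ($p{\left(t,k \right)} = -3 + \frac{t + t}{k + 337} = -3 + \frac{2 t}{337 + k}$)
$\left(-499864 - 342444\right) \left(p{\left(-604,-655 \right)} + \left(201 - 204\right) U{\left(l{\left(1 \right)} \right)}\right) = \left(-499864 - 342444\right) \left(\frac{-1011 - -1965 + 2 \left(-604\right)}{337 - 655} + \left(201 - 204\right) 5 \left(-1\right)\right) = - 842308 \left(\frac{-1011 + 1965 - 1208}{-318} - -15\right) = - 842308 \left(\left(- \frac{1}{318}\right) \left(-254\right) + 15\right) = - 842308 \left(\frac{127}{159} + 15\right) = \left(-842308\right) \frac{2512}{159} = - \frac{2115877696}{159}$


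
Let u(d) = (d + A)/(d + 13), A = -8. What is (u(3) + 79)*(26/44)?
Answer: 16367/352 ≈ 46.497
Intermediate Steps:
u(d) = (-8 + d)/(13 + d) (u(d) = (d - 8)/(d + 13) = (-8 + d)/(13 + d))
(u(3) + 79)*(26/44) = ((-8 + 3)/(13 + 3) + 79)*(26/44) = (-5/16 + 79)*(26*(1/44)) = ((1/16)*(-5) + 79)*(13/22) = (-5/16 + 79)*(13/22) = (1259/16)*(13/22) = 16367/352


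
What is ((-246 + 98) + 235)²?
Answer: 7569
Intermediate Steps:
((-246 + 98) + 235)² = (-148 + 235)² = 87² = 7569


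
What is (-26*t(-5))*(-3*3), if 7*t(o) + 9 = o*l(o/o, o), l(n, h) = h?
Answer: 3744/7 ≈ 534.86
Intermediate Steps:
t(o) = -9/7 + o²/7 (t(o) = -9/7 + (o*o)/7 = -9/7 + o²/7)
(-26*t(-5))*(-3*3) = (-26*(-9/7 + (⅐)*(-5)²))*(-3*3) = -26*(-9/7 + (⅐)*25)*(-9) = -26*(-9/7 + 25/7)*(-9) = -26*16/7*(-9) = -416/7*(-9) = 3744/7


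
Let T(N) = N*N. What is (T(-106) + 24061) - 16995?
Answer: 18302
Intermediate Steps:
T(N) = N²
(T(-106) + 24061) - 16995 = ((-106)² + 24061) - 16995 = (11236 + 24061) - 16995 = 35297 - 16995 = 18302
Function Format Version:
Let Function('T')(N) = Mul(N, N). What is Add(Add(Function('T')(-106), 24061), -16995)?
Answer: 18302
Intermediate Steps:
Function('T')(N) = Pow(N, 2)
Add(Add(Function('T')(-106), 24061), -16995) = Add(Add(Pow(-106, 2), 24061), -16995) = Add(Add(11236, 24061), -16995) = Add(35297, -16995) = 18302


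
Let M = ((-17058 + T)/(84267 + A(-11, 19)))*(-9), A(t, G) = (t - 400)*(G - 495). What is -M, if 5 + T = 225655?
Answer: 625776/93301 ≈ 6.7071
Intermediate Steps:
T = 225650 (T = -5 + 225655 = 225650)
A(t, G) = (-495 + G)*(-400 + t) (A(t, G) = (-400 + t)*(-495 + G) = (-495 + G)*(-400 + t))
M = -625776/93301 (M = ((-17058 + 225650)/(84267 + (198000 - 495*(-11) - 400*19 + 19*(-11))))*(-9) = (208592/(84267 + (198000 + 5445 - 7600 - 209)))*(-9) = (208592/(84267 + 195636))*(-9) = (208592/279903)*(-9) = -625776/93301 ≈ -6.7071)
-M = -1*(-625776/93301) = 625776/93301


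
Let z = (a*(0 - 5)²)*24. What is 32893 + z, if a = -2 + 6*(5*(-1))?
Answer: 13693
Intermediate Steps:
a = -32 (a = -2 + 6*(-5) = -2 - 30 = -32)
z = -19200 (z = -32*(0 - 5)²*24 = -32*(-5)²*24 = -32*25*24 = -800*24 = -19200)
32893 + z = 32893 - 19200 = 13693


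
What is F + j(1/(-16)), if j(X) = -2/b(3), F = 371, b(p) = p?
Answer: 1111/3 ≈ 370.33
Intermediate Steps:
j(X) = -⅔ (j(X) = -2/3 = -2*⅓ = -⅔)
F + j(1/(-16)) = 371 - ⅔ = 1111/3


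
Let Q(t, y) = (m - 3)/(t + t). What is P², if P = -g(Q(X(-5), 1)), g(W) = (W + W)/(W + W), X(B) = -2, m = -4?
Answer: 1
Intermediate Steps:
Q(t, y) = -7/(2*t) (Q(t, y) = (-4 - 3)/(t + t) = -7*1/(2*t) = -7/(2*t))
g(W) = 1 (g(W) = (2*W)/((2*W)) = (2*W)*(1/(2*W)) = 1)
P = -1 (P = -1*1 = -1)
P² = (-1)² = 1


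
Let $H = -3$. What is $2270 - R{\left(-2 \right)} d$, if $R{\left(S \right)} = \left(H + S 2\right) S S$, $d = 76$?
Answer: $4398$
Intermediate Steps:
$R{\left(S \right)} = S^{2} \left(-3 + 2 S\right)$ ($R{\left(S \right)} = \left(-3 + S 2\right) S S = \left(-3 + 2 S\right) S S = S \left(-3 + 2 S\right) S = S^{2} \left(-3 + 2 S\right)$)
$2270 - R{\left(-2 \right)} d = 2270 - \left(-2\right)^{2} \left(-3 + 2 \left(-2\right)\right) 76 = 2270 - 4 \left(-3 - 4\right) 76 = 2270 - 4 \left(-7\right) 76 = 2270 - \left(-28\right) 76 = 2270 - -2128 = 2270 + 2128 = 4398$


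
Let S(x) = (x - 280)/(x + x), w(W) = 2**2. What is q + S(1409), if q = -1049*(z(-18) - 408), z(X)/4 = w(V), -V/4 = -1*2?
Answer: 1158785273/2818 ≈ 4.1121e+5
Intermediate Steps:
V = 8 (V = -(-4)*2 = -4*(-2) = 8)
w(W) = 4
S(x) = (-280 + x)/(2*x) (S(x) = (-280 + x)/((2*x)) = (-280 + x)*(1/(2*x)) = (-280 + x)/(2*x))
z(X) = 16 (z(X) = 4*4 = 16)
q = 411208 (q = -1049*(16 - 408) = -1049*(-392) = 411208)
q + S(1409) = 411208 + (1/2)*(-280 + 1409)/1409 = 411208 + (1/2)*(1/1409)*1129 = 411208 + 1129/2818 = 1158785273/2818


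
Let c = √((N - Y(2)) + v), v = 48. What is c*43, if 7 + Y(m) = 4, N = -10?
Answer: 43*√41 ≈ 275.33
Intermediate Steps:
Y(m) = -3 (Y(m) = -7 + 4 = -3)
c = √41 (c = √((-10 - 1*(-3)) + 48) = √((-10 + 3) + 48) = √(-7 + 48) = √41 ≈ 6.4031)
c*43 = √41*43 = 43*√41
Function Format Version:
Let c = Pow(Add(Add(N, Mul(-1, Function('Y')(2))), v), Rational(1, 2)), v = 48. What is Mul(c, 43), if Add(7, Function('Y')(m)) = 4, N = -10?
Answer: Mul(43, Pow(41, Rational(1, 2))) ≈ 275.33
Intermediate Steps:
Function('Y')(m) = -3 (Function('Y')(m) = Add(-7, 4) = -3)
c = Pow(41, Rational(1, 2)) (c = Pow(Add(Add(-10, Mul(-1, -3)), 48), Rational(1, 2)) = Pow(Add(Add(-10, 3), 48), Rational(1, 2)) = Pow(Add(-7, 48), Rational(1, 2)) = Pow(41, Rational(1, 2)) ≈ 6.4031)
Mul(c, 43) = Mul(Pow(41, Rational(1, 2)), 43) = Mul(43, Pow(41, Rational(1, 2)))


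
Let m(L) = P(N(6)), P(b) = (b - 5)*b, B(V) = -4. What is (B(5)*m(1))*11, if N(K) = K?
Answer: -264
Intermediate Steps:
P(b) = b*(-5 + b) (P(b) = (-5 + b)*b = b*(-5 + b))
m(L) = 6 (m(L) = 6*(-5 + 6) = 6*1 = 6)
(B(5)*m(1))*11 = -4*6*11 = -24*11 = -264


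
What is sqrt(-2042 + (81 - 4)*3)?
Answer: I*sqrt(1811) ≈ 42.556*I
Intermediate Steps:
sqrt(-2042 + (81 - 4)*3) = sqrt(-2042 + 77*3) = sqrt(-2042 + 231) = sqrt(-1811) = I*sqrt(1811)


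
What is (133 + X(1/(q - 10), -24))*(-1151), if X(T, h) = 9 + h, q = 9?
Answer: -135818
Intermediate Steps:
(133 + X(1/(q - 10), -24))*(-1151) = (133 + (9 - 24))*(-1151) = (133 - 15)*(-1151) = 118*(-1151) = -135818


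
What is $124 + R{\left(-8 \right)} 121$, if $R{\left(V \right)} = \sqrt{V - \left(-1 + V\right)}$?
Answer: $245$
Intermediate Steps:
$R{\left(V \right)} = 1$ ($R{\left(V \right)} = \sqrt{1} = 1$)
$124 + R{\left(-8 \right)} 121 = 124 + 1 \cdot 121 = 124 + 121 = 245$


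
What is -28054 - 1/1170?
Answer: -32823181/1170 ≈ -28054.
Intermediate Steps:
-28054 - 1/1170 = -32823181/1170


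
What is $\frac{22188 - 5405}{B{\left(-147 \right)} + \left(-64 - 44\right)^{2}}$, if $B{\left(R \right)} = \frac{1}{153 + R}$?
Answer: $\frac{100698}{69985} \approx 1.4389$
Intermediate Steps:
$\frac{22188 - 5405}{B{\left(-147 \right)} + \left(-64 - 44\right)^{2}} = \frac{22188 - 5405}{\frac{1}{153 - 147} + \left(-64 - 44\right)^{2}} = \frac{16783}{\frac{1}{6} + \left(-108\right)^{2}} = \frac{16783}{\frac{1}{6} + 11664} = \frac{16783}{\frac{69985}{6}} = 16783 \cdot \frac{6}{69985} = \frac{100698}{69985}$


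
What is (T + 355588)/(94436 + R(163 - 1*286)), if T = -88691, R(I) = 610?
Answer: 266897/95046 ≈ 2.8081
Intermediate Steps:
(T + 355588)/(94436 + R(163 - 1*286)) = (-88691 + 355588)/(94436 + 610) = 266897/95046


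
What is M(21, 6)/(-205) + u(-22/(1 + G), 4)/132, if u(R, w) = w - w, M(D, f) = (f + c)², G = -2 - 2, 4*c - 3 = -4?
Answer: -529/3280 ≈ -0.16128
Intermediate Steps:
c = -¼ (c = ¾ + (¼)*(-4) = ¾ - 1 = -¼ ≈ -0.25000)
G = -4
M(D, f) = (-¼ + f)² (M(D, f) = (f - ¼)² = (-¼ + f)²)
u(R, w) = 0
M(21, 6)/(-205) + u(-22/(1 + G), 4)/132 = ((-1 + 4*6)²/16)/(-205) + 0/132 = ((-1 + 24)²/16)*(-1/205) + 0*(1/132) = ((1/16)*23²)*(-1/205) + 0 = ((1/16)*529)*(-1/205) + 0 = (529/16)*(-1/205) + 0 = -529/3280 + 0 = -529/3280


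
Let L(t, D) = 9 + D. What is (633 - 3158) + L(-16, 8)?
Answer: -2508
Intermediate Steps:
(633 - 3158) + L(-16, 8) = (633 - 3158) + (9 + 8) = -2525 + 17 = -2508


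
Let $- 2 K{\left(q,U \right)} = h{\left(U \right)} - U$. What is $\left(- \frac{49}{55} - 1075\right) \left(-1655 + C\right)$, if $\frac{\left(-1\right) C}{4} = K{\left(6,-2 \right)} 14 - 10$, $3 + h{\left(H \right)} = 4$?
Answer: $\frac{90595394}{55} \approx 1.6472 \cdot 10^{6}$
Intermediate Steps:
$h{\left(H \right)} = 1$ ($h{\left(H \right)} = -3 + 4 = 1$)
$K{\left(q,U \right)} = - \frac{1}{2} + \frac{U}{2}$ ($K{\left(q,U \right)} = - \frac{1 - U}{2} = - \frac{1}{2} + \frac{U}{2}$)
$C = 124$ ($C = - 4 \left(\left(- \frac{1}{2} + \frac{1}{2} \left(-2\right)\right) 14 - 10\right) = - 4 \left(\left(- \frac{1}{2} - 1\right) 14 - 10\right) = - 4 \left(\left(- \frac{3}{2}\right) 14 - 10\right) = - 4 \left(-21 - 10\right) = \left(-4\right) \left(-31\right) = 124$)
$\left(- \frac{49}{55} - 1075\right) \left(-1655 + C\right) = \left(- \frac{49}{55} - 1075\right) \left(-1655 + 124\right) = \left(\left(-49\right) \frac{1}{55} + \left(-2339 + 1264\right)\right) \left(-1531\right) = \left(- \frac{49}{55} - 1075\right) \left(-1531\right) = \left(- \frac{59174}{55}\right) \left(-1531\right) = \frac{90595394}{55}$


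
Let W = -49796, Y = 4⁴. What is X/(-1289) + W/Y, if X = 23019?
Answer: -17519977/82496 ≈ -212.37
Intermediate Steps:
Y = 256
X/(-1289) + W/Y = 23019/(-1289) - 49796/256 = 23019*(-1/1289) - 49796*1/256 = -23019/1289 - 12449/64 = -17519977/82496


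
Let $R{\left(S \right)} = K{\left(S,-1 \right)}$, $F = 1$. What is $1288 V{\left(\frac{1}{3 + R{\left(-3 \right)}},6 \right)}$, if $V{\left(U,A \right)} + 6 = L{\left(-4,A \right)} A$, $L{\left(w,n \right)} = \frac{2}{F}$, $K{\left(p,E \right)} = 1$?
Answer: $7728$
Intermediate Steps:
$R{\left(S \right)} = 1$
$L{\left(w,n \right)} = 2$ ($L{\left(w,n \right)} = \frac{2}{1} = 2 \cdot 1 = 2$)
$V{\left(U,A \right)} = -6 + 2 A$
$1288 V{\left(\frac{1}{3 + R{\left(-3 \right)}},6 \right)} = 1288 \left(-6 + 2 \cdot 6\right) = 1288 \left(-6 + 12\right) = 1288 \cdot 6 = 7728$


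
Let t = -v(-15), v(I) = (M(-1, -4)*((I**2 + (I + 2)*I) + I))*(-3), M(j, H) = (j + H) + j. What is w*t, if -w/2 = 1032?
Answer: 15046560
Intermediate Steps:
M(j, H) = H + 2*j (M(j, H) = (H + j) + j = H + 2*j)
w = -2064 (w = -2*1032 = -2064)
v(I) = 18*I + 18*I**2 + 18*I*(2 + I) (v(I) = ((-4 + 2*(-1))*((I**2 + (I + 2)*I) + I))*(-3) = ((-4 - 2)*((I**2 + (2 + I)*I) + I))*(-3) = -6*((I**2 + I*(2 + I)) + I)*(-3) = -6*(I + I**2 + I*(2 + I))*(-3) = (-6*I - 6*I**2 - 6*I*(2 + I))*(-3) = 18*I + 18*I**2 + 18*I*(2 + I))
t = -7290 (t = -18*(-15)*(3 + 2*(-15)) = -18*(-15)*(3 - 30) = -18*(-15)*(-27) = -1*7290 = -7290)
w*t = -2064*(-7290) = 15046560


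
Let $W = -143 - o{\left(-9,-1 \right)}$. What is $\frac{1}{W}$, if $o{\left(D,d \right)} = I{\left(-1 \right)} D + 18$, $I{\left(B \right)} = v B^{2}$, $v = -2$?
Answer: $- \frac{1}{179} \approx -0.0055866$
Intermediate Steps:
$I{\left(B \right)} = - 2 B^{2}$
$o{\left(D,d \right)} = 18 - 2 D$ ($o{\left(D,d \right)} = - 2 \left(-1\right)^{2} D + 18 = \left(-2\right) 1 D + 18 = - 2 D + 18 = 18 - 2 D$)
$W = -179$ ($W = -143 - \left(18 - -18\right) = -143 - \left(18 + 18\right) = -143 - 36 = -179$)
$\frac{1}{W} = \frac{1}{-179} = - \frac{1}{179}$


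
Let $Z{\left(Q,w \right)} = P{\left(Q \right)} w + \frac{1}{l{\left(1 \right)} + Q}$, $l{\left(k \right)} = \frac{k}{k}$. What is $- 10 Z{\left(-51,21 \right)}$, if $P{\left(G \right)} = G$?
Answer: $\frac{53551}{5} \approx 10710.0$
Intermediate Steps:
$l{\left(k \right)} = 1$
$Z{\left(Q,w \right)} = \frac{1}{1 + Q} + Q w$ ($Z{\left(Q,w \right)} = Q w + \frac{1}{1 + Q} = \frac{1}{1 + Q} + Q w$)
$- 10 Z{\left(-51,21 \right)} = - 10 \frac{1 - 1071 + 21 \left(-51\right)^{2}}{1 - 51} = - 10 \frac{1 - 1071 + 21 \cdot 2601}{-50} = - 10 \left(- \frac{1 - 1071 + 54621}{50}\right) = - 10 \left(\left(- \frac{1}{50}\right) 53551\right) = \left(-10\right) \left(- \frac{53551}{50}\right) = \frac{53551}{5}$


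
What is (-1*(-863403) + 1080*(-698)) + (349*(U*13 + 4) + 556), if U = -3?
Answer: 97904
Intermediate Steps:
(-1*(-863403) + 1080*(-698)) + (349*(U*13 + 4) + 556) = (-1*(-863403) + 1080*(-698)) + (349*(-3*13 + 4) + 556) = (863403 - 753840) + (349*(-39 + 4) + 556) = 109563 + (349*(-35) + 556) = 109563 + (-12215 + 556) = 109563 - 11659 = 97904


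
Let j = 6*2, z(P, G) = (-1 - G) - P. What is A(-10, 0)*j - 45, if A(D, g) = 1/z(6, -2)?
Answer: -237/5 ≈ -47.400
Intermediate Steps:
z(P, G) = -1 - G - P
j = 12
A(D, g) = -⅕ (A(D, g) = 1/(-1 - 1*(-2) - 1*6) = 1/(-1 + 2 - 6) = 1/(-5) = -⅕)
A(-10, 0)*j - 45 = -⅕*12 - 45 = -12/5 - 45 = -237/5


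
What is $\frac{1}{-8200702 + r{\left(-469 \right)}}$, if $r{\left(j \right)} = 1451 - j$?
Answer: $- \frac{1}{8198782} \approx -1.2197 \cdot 10^{-7}$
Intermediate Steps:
$\frac{1}{-8200702 + r{\left(-469 \right)}} = \frac{1}{-8200702 + \left(1451 - -469\right)} = \frac{1}{-8200702 + \left(1451 + 469\right)} = \frac{1}{-8200702 + 1920} = \frac{1}{-8198782} = - \frac{1}{8198782}$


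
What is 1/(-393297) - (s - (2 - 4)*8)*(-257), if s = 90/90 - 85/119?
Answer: 11522815499/2753079 ≈ 4185.4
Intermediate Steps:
s = 2/7 (s = 90*(1/90) - 85*1/119 = 1 - 5/7 = 2/7 ≈ 0.28571)
1/(-393297) - (s - (2 - 4)*8)*(-257) = 1/(-393297) - (2/7 - (2 - 4)*8)*(-257) = -1/393297 - (2/7 - 1*(-2)*8)*(-257) = -1/393297 - (2/7 + 2*8)*(-257) = -1/393297 - (2/7 + 16)*(-257) = -1/393297 - 114*(-257)/7 = -1/393297 - 1*(-29298/7) = -1/393297 + 29298/7 = 11522815499/2753079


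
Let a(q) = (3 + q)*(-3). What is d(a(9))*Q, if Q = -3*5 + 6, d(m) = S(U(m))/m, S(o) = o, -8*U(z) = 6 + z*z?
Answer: -651/16 ≈ -40.688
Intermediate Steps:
U(z) = -¾ - z²/8 (U(z) = -(6 + z*z)/8 = -(6 + z²)/8 = -¾ - z²/8)
a(q) = -9 - 3*q
d(m) = (-¾ - m²/8)/m
Q = -9 (Q = -15 + 6 = -9)
d(a(9))*Q = ((-6 - (-9 - 3*9)²)/(8*(-9 - 3*9)))*(-9) = ((-6 - (-9 - 27)²)/(8*(-9 - 27)))*(-9) = ((⅛)*(-6 - 1*(-36)²)/(-36))*(-9) = ((⅛)*(-1/36)*(-6 - 1*1296))*(-9) = ((⅛)*(-1/36)*(-6 - 1296))*(-9) = ((⅛)*(-1/36)*(-1302))*(-9) = (217/48)*(-9) = -651/16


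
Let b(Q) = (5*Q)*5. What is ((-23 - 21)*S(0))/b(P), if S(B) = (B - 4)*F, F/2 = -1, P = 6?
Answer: -176/75 ≈ -2.3467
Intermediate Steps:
F = -2 (F = 2*(-1) = -2)
S(B) = 8 - 2*B (S(B) = (B - 4)*(-2) = (-4 + B)*(-2) = 8 - 2*B)
b(Q) = 25*Q
((-23 - 21)*S(0))/b(P) = ((-23 - 21)*(8 - 2*0))/((25*6)) = -44*(8 + 0)/150 = -44*8*(1/150) = -352*1/150 = -176/75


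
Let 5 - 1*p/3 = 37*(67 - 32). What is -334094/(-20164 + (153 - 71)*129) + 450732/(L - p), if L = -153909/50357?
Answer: 47105948901313/311109925011 ≈ 151.41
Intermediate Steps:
L = -153909/50357 (L = -153909*1/50357 = -153909/50357 ≈ -3.0564)
p = -3870 (p = 15 - 111*(67 - 32) = 15 - 111*35 = 15 - 3*1295 = 15 - 3885 = -3870)
-334094/(-20164 + (153 - 71)*129) + 450732/(L - p) = -334094/(-20164 + (153 - 71)*129) + 450732/(-153909/50357 - 1*(-3870)) = -334094/(-20164 + 82*129) + 450732/(-153909/50357 + 3870) = -334094/(-20164 + 10578) + 450732/(194727681/50357) = -334094/(-9586) + 450732*(50357/194727681) = -334094*(-1/9586) + 7565837108/64909227 = 167047/4793 + 7565837108/64909227 = 47105948901313/311109925011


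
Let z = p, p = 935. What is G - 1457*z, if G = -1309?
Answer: -1363604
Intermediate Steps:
z = 935
G - 1457*z = -1309 - 1457*935 = -1309 - 1362295 = -1363604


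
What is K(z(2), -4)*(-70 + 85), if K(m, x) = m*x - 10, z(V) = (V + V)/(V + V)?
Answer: -210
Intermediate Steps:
z(V) = 1 (z(V) = (2*V)/((2*V)) = (2*V)*(1/(2*V)) = 1)
K(m, x) = -10 + m*x
K(z(2), -4)*(-70 + 85) = (-10 + 1*(-4))*(-70 + 85) = (-10 - 4)*15 = -14*15 = -210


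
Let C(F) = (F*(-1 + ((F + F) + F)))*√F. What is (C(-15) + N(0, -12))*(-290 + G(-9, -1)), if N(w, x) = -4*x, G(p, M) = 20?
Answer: -12960 - 186300*I*√15 ≈ -12960.0 - 7.2154e+5*I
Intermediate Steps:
C(F) = F^(3/2)*(-1 + 3*F) (C(F) = (F*(-1 + (2*F + F)))*√F = (F*(-1 + 3*F))*√F = F^(3/2)*(-1 + 3*F))
(C(-15) + N(0, -12))*(-290 + G(-9, -1)) = ((-15)^(3/2)*(-1 + 3*(-15)) - 4*(-12))*(-290 + 20) = ((-15*I*√15)*(-1 - 45) + 48)*(-270) = (-15*I*√15*(-46) + 48)*(-270) = (690*I*√15 + 48)*(-270) = (48 + 690*I*√15)*(-270) = -12960 - 186300*I*√15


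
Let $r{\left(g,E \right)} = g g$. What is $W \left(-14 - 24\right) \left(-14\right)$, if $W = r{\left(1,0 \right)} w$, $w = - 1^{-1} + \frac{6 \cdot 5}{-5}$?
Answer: $-3724$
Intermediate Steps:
$r{\left(g,E \right)} = g^{2}$
$w = -7$ ($w = \left(-1\right) 1 + 30 \left(- \frac{1}{5}\right) = -1 - 6 = -7$)
$W = -7$ ($W = 1^{2} \left(-7\right) = 1 \left(-7\right) = -7$)
$W \left(-14 - 24\right) \left(-14\right) = - 7 \left(-14 - 24\right) \left(-14\right) = - 7 \left(\left(-38\right) \left(-14\right)\right) = \left(-7\right) 532 = -3724$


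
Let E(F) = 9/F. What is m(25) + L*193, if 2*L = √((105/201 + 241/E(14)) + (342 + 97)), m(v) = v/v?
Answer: 1 + 193*√32903030/402 ≈ 2754.9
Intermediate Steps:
m(v) = 1
L = √32903030/402 (L = √((105/201 + 241/((9/14))) + (342 + 97))/2 = √((105*(1/201) + 241/((9*(1/14)))) + 439)/2 = √((35/67 + 241/(9/14)) + 439)/2 = √((35/67 + 241*(14/9)) + 439)/2 = √((35/67 + 3374/9) + 439)/2 = √(226373/603 + 439)/2 = √(491090/603)/2 = (√32903030/201)/2 = √32903030/402 ≈ 14.269)
m(25) + L*193 = 1 + (√32903030/402)*193 = 1 + 193*√32903030/402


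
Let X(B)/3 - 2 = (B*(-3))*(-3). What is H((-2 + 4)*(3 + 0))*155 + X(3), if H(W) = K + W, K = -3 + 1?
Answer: 707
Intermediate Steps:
K = -2
X(B) = 6 + 27*B (X(B) = 6 + 3*((B*(-3))*(-3)) = 6 + 3*(-3*B*(-3)) = 6 + 3*(9*B) = 6 + 27*B)
H(W) = -2 + W
H((-2 + 4)*(3 + 0))*155 + X(3) = (-2 + (-2 + 4)*(3 + 0))*155 + (6 + 27*3) = (-2 + 2*3)*155 + (6 + 81) = (-2 + 6)*155 + 87 = 4*155 + 87 = 620 + 87 = 707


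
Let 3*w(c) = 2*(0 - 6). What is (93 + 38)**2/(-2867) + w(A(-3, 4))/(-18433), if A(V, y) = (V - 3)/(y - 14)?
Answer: -316317245/52847411 ≈ -5.9855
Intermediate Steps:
A(V, y) = (-3 + V)/(-14 + y)
w(c) = -4 (w(c) = (2*(0 - 6))/3 = (2*(-6))/3 = (1/3)*(-12) = -4)
(93 + 38)**2/(-2867) + w(A(-3, 4))/(-18433) = (93 + 38)**2/(-2867) - 4/(-18433) = 131**2*(-1/2867) - 4*(-1/18433) = 17161*(-1/2867) + 4/18433 = -17161/2867 + 4/18433 = -316317245/52847411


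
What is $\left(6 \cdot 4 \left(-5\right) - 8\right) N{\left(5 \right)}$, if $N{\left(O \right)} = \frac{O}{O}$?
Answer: $-128$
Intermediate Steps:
$N{\left(O \right)} = 1$
$\left(6 \cdot 4 \left(-5\right) - 8\right) N{\left(5 \right)} = \left(6 \cdot 4 \left(-5\right) - 8\right) 1 = \left(24 \left(-5\right) - 8\right) 1 = \left(-120 - 8\right) 1 = \left(-128\right) 1 = -128$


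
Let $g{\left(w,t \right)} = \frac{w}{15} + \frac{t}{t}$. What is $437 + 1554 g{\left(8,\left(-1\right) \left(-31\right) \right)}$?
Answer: $\frac{14099}{5} \approx 2819.8$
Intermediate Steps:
$g{\left(w,t \right)} = 1 + \frac{w}{15}$ ($g{\left(w,t \right)} = w \frac{1}{15} + 1 = \frac{w}{15} + 1 = 1 + \frac{w}{15}$)
$437 + 1554 g{\left(8,\left(-1\right) \left(-31\right) \right)} = 437 + 1554 \left(1 + \frac{1}{15} \cdot 8\right) = 437 + 1554 \left(1 + \frac{8}{15}\right) = 437 + 1554 \cdot \frac{23}{15} = 437 + \frac{11914}{5} = \frac{14099}{5}$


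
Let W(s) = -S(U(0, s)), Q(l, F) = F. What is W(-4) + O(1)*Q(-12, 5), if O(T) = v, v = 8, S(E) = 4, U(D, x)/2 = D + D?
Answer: 36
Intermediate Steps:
U(D, x) = 4*D (U(D, x) = 2*(D + D) = 2*(2*D) = 4*D)
W(s) = -4 (W(s) = -1*4 = -4)
O(T) = 8
W(-4) + O(1)*Q(-12, 5) = -4 + 8*5 = -4 + 40 = 36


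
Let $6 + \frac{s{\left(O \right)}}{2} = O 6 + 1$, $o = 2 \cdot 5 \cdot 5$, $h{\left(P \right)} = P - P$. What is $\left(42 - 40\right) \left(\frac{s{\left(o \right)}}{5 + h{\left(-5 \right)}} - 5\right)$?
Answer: $226$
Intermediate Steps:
$h{\left(P \right)} = 0$
$o = 50$ ($o = 10 \cdot 5 = 50$)
$s{\left(O \right)} = -10 + 12 O$ ($s{\left(O \right)} = -12 + 2 \left(O 6 + 1\right) = -12 + 2 \left(6 O + 1\right) = -12 + 2 \left(1 + 6 O\right) = -12 + \left(2 + 12 O\right) = -10 + 12 O$)
$\left(42 - 40\right) \left(\frac{s{\left(o \right)}}{5 + h{\left(-5 \right)}} - 5\right) = \left(42 - 40\right) \left(\frac{-10 + 12 \cdot 50}{5 + 0} - 5\right) = 2 \left(\frac{-10 + 600}{5} - 5\right) = 2 \left(\frac{1}{5} \cdot 590 - 5\right) = 2 \left(118 - 5\right) = 2 \cdot 113 = 226$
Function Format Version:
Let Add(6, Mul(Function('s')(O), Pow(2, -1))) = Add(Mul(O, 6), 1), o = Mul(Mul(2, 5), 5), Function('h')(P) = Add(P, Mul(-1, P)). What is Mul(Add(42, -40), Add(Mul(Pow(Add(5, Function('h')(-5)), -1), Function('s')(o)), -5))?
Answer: 226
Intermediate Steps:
Function('h')(P) = 0
o = 50 (o = Mul(10, 5) = 50)
Function('s')(O) = Add(-10, Mul(12, O)) (Function('s')(O) = Add(-12, Mul(2, Add(Mul(O, 6), 1))) = Add(-12, Mul(2, Add(Mul(6, O), 1))) = Add(-12, Mul(2, Add(1, Mul(6, O)))) = Add(-12, Add(2, Mul(12, O))) = Add(-10, Mul(12, O)))
Mul(Add(42, -40), Add(Mul(Pow(Add(5, Function('h')(-5)), -1), Function('s')(o)), -5)) = Mul(Add(42, -40), Add(Mul(Pow(Add(5, 0), -1), Add(-10, Mul(12, 50))), -5)) = Mul(2, Add(Mul(Pow(5, -1), Add(-10, 600)), -5)) = Mul(2, Add(Mul(Rational(1, 5), 590), -5)) = Mul(2, Add(118, -5)) = Mul(2, 113) = 226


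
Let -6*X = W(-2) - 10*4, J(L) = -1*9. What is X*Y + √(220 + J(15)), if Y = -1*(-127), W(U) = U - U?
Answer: 2540/3 + √211 ≈ 861.19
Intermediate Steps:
W(U) = 0
J(L) = -9
Y = 127
X = 20/3 (X = -(0 - 10*4)/6 = -(0 - 40)/6 = -⅙*(-40) = 20/3 ≈ 6.6667)
X*Y + √(220 + J(15)) = (20/3)*127 + √(220 - 9) = 2540/3 + √211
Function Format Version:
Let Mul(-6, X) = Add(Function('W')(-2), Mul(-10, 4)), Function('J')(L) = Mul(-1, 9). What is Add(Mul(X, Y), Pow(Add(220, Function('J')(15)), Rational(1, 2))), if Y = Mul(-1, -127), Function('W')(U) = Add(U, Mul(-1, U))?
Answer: Add(Rational(2540, 3), Pow(211, Rational(1, 2))) ≈ 861.19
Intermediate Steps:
Function('W')(U) = 0
Function('J')(L) = -9
Y = 127
X = Rational(20, 3) (X = Mul(Rational(-1, 6), Add(0, Mul(-10, 4))) = Mul(Rational(-1, 6), Add(0, -40)) = Mul(Rational(-1, 6), -40) = Rational(20, 3) ≈ 6.6667)
Add(Mul(X, Y), Pow(Add(220, Function('J')(15)), Rational(1, 2))) = Add(Mul(Rational(20, 3), 127), Pow(Add(220, -9), Rational(1, 2))) = Add(Rational(2540, 3), Pow(211, Rational(1, 2)))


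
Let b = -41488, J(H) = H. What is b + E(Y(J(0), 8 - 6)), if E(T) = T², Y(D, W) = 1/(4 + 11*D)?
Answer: -663807/16 ≈ -41488.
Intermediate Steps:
b + E(Y(J(0), 8 - 6)) = -41488 + (1/(4 + 11*0))² = -41488 + (1/(4 + 0))² = -41488 + (1/4)² = -41488 + (¼)² = -41488 + 1/16 = -663807/16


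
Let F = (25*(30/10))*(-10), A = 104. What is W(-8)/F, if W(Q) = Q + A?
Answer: -16/125 ≈ -0.12800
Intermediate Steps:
W(Q) = 104 + Q (W(Q) = Q + 104 = 104 + Q)
F = -750 (F = (25*(30*(⅒)))*(-10) = (25*3)*(-10) = 75*(-10) = -750)
W(-8)/F = (104 - 8)/(-750) = 96*(-1/750) = -16/125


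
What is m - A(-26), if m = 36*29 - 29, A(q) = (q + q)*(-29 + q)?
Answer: -1845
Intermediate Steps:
A(q) = 2*q*(-29 + q) (A(q) = (2*q)*(-29 + q) = 2*q*(-29 + q))
m = 1015 (m = 1044 - 29 = 1015)
m - A(-26) = 1015 - 2*(-26)*(-29 - 26) = 1015 - 2*(-26)*(-55) = 1015 - 1*2860 = 1015 - 2860 = -1845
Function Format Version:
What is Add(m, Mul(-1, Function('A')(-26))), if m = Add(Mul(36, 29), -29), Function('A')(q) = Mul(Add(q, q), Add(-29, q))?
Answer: -1845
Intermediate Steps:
Function('A')(q) = Mul(2, q, Add(-29, q)) (Function('A')(q) = Mul(Mul(2, q), Add(-29, q)) = Mul(2, q, Add(-29, q)))
m = 1015 (m = Add(1044, -29) = 1015)
Add(m, Mul(-1, Function('A')(-26))) = Add(1015, Mul(-1, Mul(2, -26, Add(-29, -26)))) = Add(1015, Mul(-1, Mul(2, -26, -55))) = Add(1015, Mul(-1, 2860)) = Add(1015, -2860) = -1845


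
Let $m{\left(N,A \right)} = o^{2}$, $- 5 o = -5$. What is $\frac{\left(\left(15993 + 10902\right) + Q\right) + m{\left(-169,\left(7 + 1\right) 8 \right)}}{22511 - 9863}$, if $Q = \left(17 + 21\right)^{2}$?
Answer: $\frac{7085}{3162} \approx 2.2407$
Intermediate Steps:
$o = 1$ ($o = \left(- \frac{1}{5}\right) \left(-5\right) = 1$)
$m{\left(N,A \right)} = 1$ ($m{\left(N,A \right)} = 1^{2} = 1$)
$Q = 1444$ ($Q = 38^{2} = 1444$)
$\frac{\left(\left(15993 + 10902\right) + Q\right) + m{\left(-169,\left(7 + 1\right) 8 \right)}}{22511 - 9863} = \frac{\left(\left(15993 + 10902\right) + 1444\right) + 1}{22511 - 9863} = \frac{\left(26895 + 1444\right) + 1}{12648} = \left(28339 + 1\right) \frac{1}{12648} = 28340 \cdot \frac{1}{12648} = \frac{7085}{3162}$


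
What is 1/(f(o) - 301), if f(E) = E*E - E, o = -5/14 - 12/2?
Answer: -196/49829 ≈ -0.0039335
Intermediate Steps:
o = -89/14 (o = -5*1/14 - 12*½ = -5/14 - 6 = -89/14 ≈ -6.3571)
f(E) = E² - E
1/(f(o) - 301) = 1/(-89*(-1 - 89/14)/14 - 301) = 1/(-89/14*(-103/14) - 301) = 1/(9167/196 - 301) = 1/(-49829/196) = -196/49829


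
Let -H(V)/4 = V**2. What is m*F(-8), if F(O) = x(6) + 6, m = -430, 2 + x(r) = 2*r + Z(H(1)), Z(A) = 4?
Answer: -8600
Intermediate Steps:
H(V) = -4*V**2
x(r) = 2 + 2*r (x(r) = -2 + (2*r + 4) = -2 + (4 + 2*r) = 2 + 2*r)
F(O) = 20 (F(O) = (2 + 2*6) + 6 = (2 + 12) + 6 = 14 + 6 = 20)
m*F(-8) = -430*20 = -8600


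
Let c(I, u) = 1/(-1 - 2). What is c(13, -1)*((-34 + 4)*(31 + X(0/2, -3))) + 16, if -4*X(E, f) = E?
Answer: 326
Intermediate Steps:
X(E, f) = -E/4
c(I, u) = -⅓ (c(I, u) = 1/(-3) = -⅓)
c(13, -1)*((-34 + 4)*(31 + X(0/2, -3))) + 16 = -(-34 + 4)*(31 - 0/2)/3 + 16 = -(-10)*(31 - 0/2) + 16 = -(-10)*(31 - ¼*0) + 16 = -(-10)*(31 + 0) + 16 = -(-10)*31 + 16 = -⅓*(-930) + 16 = 310 + 16 = 326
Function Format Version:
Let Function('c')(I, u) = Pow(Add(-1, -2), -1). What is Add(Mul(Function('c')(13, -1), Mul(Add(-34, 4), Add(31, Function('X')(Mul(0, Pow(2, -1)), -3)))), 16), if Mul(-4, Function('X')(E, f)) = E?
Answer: 326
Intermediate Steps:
Function('X')(E, f) = Mul(Rational(-1, 4), E)
Function('c')(I, u) = Rational(-1, 3) (Function('c')(I, u) = Pow(-3, -1) = Rational(-1, 3))
Add(Mul(Function('c')(13, -1), Mul(Add(-34, 4), Add(31, Function('X')(Mul(0, Pow(2, -1)), -3)))), 16) = Add(Mul(Rational(-1, 3), Mul(Add(-34, 4), Add(31, Mul(Rational(-1, 4), Mul(0, Pow(2, -1)))))), 16) = Add(Mul(Rational(-1, 3), Mul(-30, Add(31, Mul(Rational(-1, 4), Mul(0, Rational(1, 2)))))), 16) = Add(Mul(Rational(-1, 3), Mul(-30, Add(31, Mul(Rational(-1, 4), 0)))), 16) = Add(Mul(Rational(-1, 3), Mul(-30, Add(31, 0))), 16) = Add(Mul(Rational(-1, 3), Mul(-30, 31)), 16) = Add(Mul(Rational(-1, 3), -930), 16) = Add(310, 16) = 326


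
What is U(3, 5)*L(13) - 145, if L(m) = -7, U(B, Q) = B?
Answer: -166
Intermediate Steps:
U(3, 5)*L(13) - 145 = 3*(-7) - 145 = -21 - 145 = -166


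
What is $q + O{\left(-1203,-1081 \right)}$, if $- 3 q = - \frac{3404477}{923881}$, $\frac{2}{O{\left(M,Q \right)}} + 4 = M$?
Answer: $\frac{69553567}{56701239} \approx 1.2267$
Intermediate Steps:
$O{\left(M,Q \right)} = \frac{2}{-4 + M}$
$q = \frac{57703}{46977}$ ($q = - \frac{\left(-3404477\right) \frac{1}{923881}}{3} = \left(- \frac{1}{3}\right) \left(- \frac{57703}{15659}\right) = \frac{57703}{46977} \approx 1.2283$)
$q + O{\left(-1203,-1081 \right)} = \frac{57703}{46977} + \frac{2}{-4 - 1203} = \frac{57703}{46977} + \frac{2}{-1207} = \frac{57703}{46977} + 2 \left(- \frac{1}{1207}\right) = \frac{57703}{46977} - \frac{2}{1207} = \frac{69553567}{56701239}$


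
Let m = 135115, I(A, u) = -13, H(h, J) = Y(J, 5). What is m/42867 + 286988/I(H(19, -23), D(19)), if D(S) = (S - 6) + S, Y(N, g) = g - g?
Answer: -946196777/42867 ≈ -22073.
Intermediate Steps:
Y(N, g) = 0
D(S) = -6 + 2*S (D(S) = (-6 + S) + S = -6 + 2*S)
H(h, J) = 0
m/42867 + 286988/I(H(19, -23), D(19)) = 135115/42867 + 286988/(-13) = 135115*(1/42867) + 286988*(-1/13) = 135115/42867 - 22076 = -946196777/42867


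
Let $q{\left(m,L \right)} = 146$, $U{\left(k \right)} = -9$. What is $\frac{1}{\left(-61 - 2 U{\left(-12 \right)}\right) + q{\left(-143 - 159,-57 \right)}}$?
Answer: $\frac{1}{103} \approx 0.0097087$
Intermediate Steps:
$\frac{1}{\left(-61 - 2 U{\left(-12 \right)}\right) + q{\left(-143 - 159,-57 \right)}} = \frac{1}{\left(-61 - -18\right) + 146} = \frac{1}{\left(-61 + 18\right) + 146} = \frac{1}{-43 + 146} = \frac{1}{103}$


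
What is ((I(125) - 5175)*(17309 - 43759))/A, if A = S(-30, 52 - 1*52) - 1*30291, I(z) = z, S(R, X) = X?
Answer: -5807500/1317 ≈ -4409.6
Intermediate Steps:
A = -30291 (A = (52 - 1*52) - 1*30291 = (52 - 52) - 30291 = 0 - 30291 = -30291)
((I(125) - 5175)*(17309 - 43759))/A = ((125 - 5175)*(17309 - 43759))/(-30291) = -5050*(-26450)*(-1/30291) = 133572500*(-1/30291) = -5807500/1317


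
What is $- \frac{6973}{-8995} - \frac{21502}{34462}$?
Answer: $\frac{23446518}{154992845} \approx 0.15127$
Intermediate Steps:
$- \frac{6973}{-8995} - \frac{21502}{34462} = \left(-6973\right) \left(- \frac{1}{8995}\right) - \frac{10751}{17231} = \frac{6973}{8995} - \frac{10751}{17231} = \frac{23446518}{154992845}$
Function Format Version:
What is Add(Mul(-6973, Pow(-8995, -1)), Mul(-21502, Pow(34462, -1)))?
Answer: Rational(23446518, 154992845) ≈ 0.15127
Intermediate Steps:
Add(Mul(-6973, Pow(-8995, -1)), Mul(-21502, Pow(34462, -1))) = Add(Mul(-6973, Rational(-1, 8995)), Mul(-21502, Rational(1, 34462))) = Add(Rational(6973, 8995), Rational(-10751, 17231)) = Rational(23446518, 154992845)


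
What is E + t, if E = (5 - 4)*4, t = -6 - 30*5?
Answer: -152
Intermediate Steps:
t = -156 (t = -6 - 5*30 = -6 - 150 = -156)
E = 4 (E = 1*4 = 4)
E + t = 4 - 156 = -152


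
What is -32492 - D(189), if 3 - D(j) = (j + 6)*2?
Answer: -32105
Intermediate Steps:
D(j) = -9 - 2*j (D(j) = 3 - (j + 6)*2 = 3 - (6 + j)*2 = 3 - (12 + 2*j) = 3 + (-12 - 2*j) = -9 - 2*j)
-32492 - D(189) = -32492 - (-9 - 2*189) = -32492 - (-9 - 378) = -32492 - 1*(-387) = -32492 + 387 = -32105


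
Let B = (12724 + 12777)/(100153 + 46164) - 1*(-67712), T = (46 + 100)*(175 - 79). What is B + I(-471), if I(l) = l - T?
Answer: 7787747826/146317 ≈ 53225.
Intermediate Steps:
T = 14016 (T = 146*96 = 14016)
B = 9907442205/146317 (B = 25501/146317 + 67712 = 9907442205/146317 ≈ 67712.)
I(l) = -14016 + l (I(l) = l - 1*14016 = l - 14016 = -14016 + l)
B + I(-471) = 9907442205/146317 + (-14016 - 471) = 9907442205/146317 - 14487 = 7787747826/146317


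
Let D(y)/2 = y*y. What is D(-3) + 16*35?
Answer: 578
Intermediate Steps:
D(y) = 2*y**2 (D(y) = 2*(y*y) = 2*y**2)
D(-3) + 16*35 = 2*(-3)**2 + 16*35 = 2*9 + 560 = 18 + 560 = 578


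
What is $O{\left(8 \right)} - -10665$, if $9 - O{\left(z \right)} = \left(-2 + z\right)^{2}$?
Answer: $10638$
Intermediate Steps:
$O{\left(z \right)} = 9 - \left(-2 + z\right)^{2}$
$O{\left(8 \right)} - -10665 = \left(9 - \left(-2 + 8\right)^{2}\right) - -10665 = \left(9 - 6^{2}\right) + 10665 = \left(9 - 36\right) + 10665 = -27 + 10665 = 10638$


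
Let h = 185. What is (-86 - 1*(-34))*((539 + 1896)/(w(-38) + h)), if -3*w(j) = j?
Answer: -379860/593 ≈ -640.57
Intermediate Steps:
w(j) = -j/3
(-86 - 1*(-34))*((539 + 1896)/(w(-38) + h)) = (-86 - 1*(-34))*((539 + 1896)/(-⅓*(-38) + 185)) = (-86 + 34)*(2435/(38/3 + 185)) = -126620/593/3 = -126620*3/593 = -52*7305/593 = -379860/593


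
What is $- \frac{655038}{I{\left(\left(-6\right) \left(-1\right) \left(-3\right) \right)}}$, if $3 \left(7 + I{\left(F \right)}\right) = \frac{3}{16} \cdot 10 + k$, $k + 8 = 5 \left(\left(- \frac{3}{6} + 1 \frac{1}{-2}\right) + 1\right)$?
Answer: $\frac{15720912}{217} \approx 72447.0$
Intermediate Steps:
$k = -8$ ($k = -8 + 5 \left(\left(- \frac{3}{6} + 1 \frac{1}{-2}\right) + 1\right) = -8 + 5 \left(\left(\left(-3\right) \frac{1}{6} + 1 \left(- \frac{1}{2}\right)\right) + 1\right) = -8 + 5 \left(\left(- \frac{1}{2} - \frac{1}{2}\right) + 1\right) = -8 + 5 \left(-1 + 1\right) = -8 + 5 \cdot 0 = -8 + 0 = -8$)
$I{\left(F \right)} = - \frac{217}{24}$ ($I{\left(F \right)} = -7 + \frac{\frac{3}{16} \cdot 10 - 8}{3} = -7 + \frac{\frac{15}{8} - 8}{3} = -7 + \frac{1}{3} \left(- \frac{49}{8}\right) = -7 - \frac{49}{24} = - \frac{217}{24}$)
$- \frac{655038}{I{\left(\left(-6\right) \left(-1\right) \left(-3\right) \right)}} = - \frac{655038}{- \frac{217}{24}} = \left(-655038\right) \left(- \frac{24}{217}\right) = \frac{15720912}{217}$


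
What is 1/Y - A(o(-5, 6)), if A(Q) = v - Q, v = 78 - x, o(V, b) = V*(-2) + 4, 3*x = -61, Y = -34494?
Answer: -969665/11498 ≈ -84.333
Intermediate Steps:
x = -61/3 (x = (1/3)*(-61) = -61/3 ≈ -20.333)
o(V, b) = 4 - 2*V (o(V, b) = -2*V + 4 = 4 - 2*V)
v = 295/3 (v = 78 - 1*(-61/3) = 78 + 61/3 = 295/3 ≈ 98.333)
A(Q) = 295/3 - Q
1/Y - A(o(-5, 6)) = 1/(-34494) - (295/3 - (4 - 2*(-5))) = -1/34494 - (295/3 - (4 + 10)) = -1/34494 - (295/3 - 1*14) = -1/34494 - (295/3 - 14) = -1/34494 - 1*253/3 = -1/34494 - 253/3 = -969665/11498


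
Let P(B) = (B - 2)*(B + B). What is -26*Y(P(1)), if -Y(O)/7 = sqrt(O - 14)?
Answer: 728*I ≈ 728.0*I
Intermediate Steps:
P(B) = 2*B*(-2 + B) (P(B) = (-2 + B)*(2*B) = 2*B*(-2 + B))
Y(O) = -7*sqrt(-14 + O) (Y(O) = -7*sqrt(O - 14) = -7*sqrt(-14 + O))
-26*Y(P(1)) = -(-182)*sqrt(-14 + 2*1*(-2 + 1)) = -(-182)*sqrt(-14 + 2*1*(-1)) = -(-182)*sqrt(-14 - 2) = -(-182)*sqrt(-16) = -(-182)*4*I = -(-728)*I = 728*I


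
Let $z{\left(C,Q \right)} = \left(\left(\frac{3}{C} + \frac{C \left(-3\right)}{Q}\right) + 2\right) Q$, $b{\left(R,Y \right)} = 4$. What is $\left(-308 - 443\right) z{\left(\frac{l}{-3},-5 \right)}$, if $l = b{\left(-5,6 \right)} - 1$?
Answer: $-6008$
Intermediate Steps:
$l = 3$ ($l = 4 - 1 = 3$)
$z{\left(C,Q \right)} = Q \left(2 + \frac{3}{C} - \frac{3 C}{Q}\right)$ ($z{\left(C,Q \right)} = \left(\left(\frac{3}{C} + \frac{\left(-3\right) C}{Q}\right) + 2\right) Q = \left(\left(\frac{3}{C} - \frac{3 C}{Q}\right) + 2\right) Q = \left(2 + \frac{3}{C} - \frac{3 C}{Q}\right) Q = Q \left(2 + \frac{3}{C} - \frac{3 C}{Q}\right)$)
$\left(-308 - 443\right) z{\left(\frac{l}{-3},-5 \right)} = \left(-308 - 443\right) \left(- 3 \frac{3}{-3} + 2 \left(-5\right) + 3 \left(-5\right) \frac{1}{3 \frac{1}{-3}}\right) = - 751 \left(- 3 \cdot 3 \left(- \frac{1}{3}\right) - 10 + 3 \left(-5\right) \frac{1}{3 \left(- \frac{1}{3}\right)}\right) = - 751 \left(\left(-3\right) \left(-1\right) - 10 + 3 \left(-5\right) \frac{1}{-1}\right) = - 751 \left(3 - 10 + 3 \left(-5\right) \left(-1\right)\right) = - 751 \left(3 - 10 + 15\right) = \left(-751\right) 8 = -6008$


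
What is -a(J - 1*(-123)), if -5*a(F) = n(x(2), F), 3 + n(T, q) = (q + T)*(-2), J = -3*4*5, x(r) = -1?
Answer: -127/5 ≈ -25.400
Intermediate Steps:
J = -60 (J = -12*5 = -60)
n(T, q) = -3 - 2*T - 2*q (n(T, q) = -3 + (q + T)*(-2) = -3 + (T + q)*(-2) = -3 + (-2*T - 2*q) = -3 - 2*T - 2*q)
a(F) = ⅕ + 2*F/5 (a(F) = -(-3 - 2*(-1) - 2*F)/5 = -(-3 + 2 - 2*F)/5 = -(-1 - 2*F)/5 = ⅕ + 2*F/5)
-a(J - 1*(-123)) = -(⅕ + 2*(-60 - 1*(-123))/5) = -(⅕ + 2*(-60 + 123)/5) = -(⅕ + (⅖)*63) = -(⅕ + 126/5) = -1*127/5 = -127/5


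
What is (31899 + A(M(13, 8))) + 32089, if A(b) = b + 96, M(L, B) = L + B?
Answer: 64105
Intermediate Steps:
M(L, B) = B + L
A(b) = 96 + b
(31899 + A(M(13, 8))) + 32089 = (31899 + (96 + (8 + 13))) + 32089 = (31899 + (96 + 21)) + 32089 = (31899 + 117) + 32089 = 32016 + 32089 = 64105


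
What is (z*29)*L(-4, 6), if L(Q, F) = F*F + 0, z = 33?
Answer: 34452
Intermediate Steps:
L(Q, F) = F² (L(Q, F) = F² + 0 = F²)
(z*29)*L(-4, 6) = (33*29)*6² = 957*36 = 34452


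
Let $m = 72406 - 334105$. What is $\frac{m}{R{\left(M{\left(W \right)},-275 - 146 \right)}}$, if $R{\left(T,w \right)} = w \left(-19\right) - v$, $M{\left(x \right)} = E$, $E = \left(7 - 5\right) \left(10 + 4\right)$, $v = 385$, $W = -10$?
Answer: $- \frac{87233}{2538} \approx -34.371$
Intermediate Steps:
$E = 28$ ($E = 2 \cdot 14 = 28$)
$M{\left(x \right)} = 28$
$m = -261699$ ($m = 72406 - 334105 = -261699$)
$R{\left(T,w \right)} = -385 - 19 w$ ($R{\left(T,w \right)} = w \left(-19\right) - 385 = - 19 w - 385 = -385 - 19 w$)
$\frac{m}{R{\left(M{\left(W \right)},-275 - 146 \right)}} = - \frac{261699}{-385 - 19 \left(-275 - 146\right)} = - \frac{261699}{-385 - -7999} = - \frac{261699}{-385 + 7999} = - \frac{261699}{7614} = \left(-261699\right) \frac{1}{7614} = - \frac{87233}{2538}$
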